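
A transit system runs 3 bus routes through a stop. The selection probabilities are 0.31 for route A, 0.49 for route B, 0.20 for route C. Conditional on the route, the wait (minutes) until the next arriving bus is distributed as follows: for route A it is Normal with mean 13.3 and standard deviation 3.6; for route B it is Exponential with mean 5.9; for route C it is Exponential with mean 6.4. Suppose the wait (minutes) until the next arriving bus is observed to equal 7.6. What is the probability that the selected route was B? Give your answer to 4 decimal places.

Likelihoods f(7.6 | ·): A: 0.0316396; B: 0.0467431; C: 0.0476536.
Posterior ∝ prior × likelihood. Numerator for B: 0.49·0.0467431 = 0.0229041.
Normalizing constant: 0.31·0.0316396 + 0.49·0.0467431 + 0.2·0.0476536 = 0.0422431.
P(B | observation) = 0.0229041 / 0.0422431 = 0.542198.

0.5422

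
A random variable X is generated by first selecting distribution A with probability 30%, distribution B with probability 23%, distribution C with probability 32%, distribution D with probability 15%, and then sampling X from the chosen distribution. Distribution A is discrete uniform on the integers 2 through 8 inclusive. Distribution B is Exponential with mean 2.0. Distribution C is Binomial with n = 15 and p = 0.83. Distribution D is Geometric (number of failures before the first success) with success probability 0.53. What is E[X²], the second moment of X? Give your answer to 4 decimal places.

For each component E[X²] = Var + (mean)², giving A: 29; B: 8; C: 157.119; D: 2.45959.
Overall E[X²] = 0.3·29 + 0.23·8 + 0.32·157.119 + 0.15·2.45959 = 61.187.

61.1870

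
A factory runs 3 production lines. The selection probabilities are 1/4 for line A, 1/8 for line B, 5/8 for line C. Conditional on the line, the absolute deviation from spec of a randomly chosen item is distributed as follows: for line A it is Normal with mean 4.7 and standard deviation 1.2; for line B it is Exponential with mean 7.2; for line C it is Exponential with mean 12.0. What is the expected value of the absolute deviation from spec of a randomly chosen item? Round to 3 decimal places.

Component means — A: 4.7; B: 7.2; C: 12.
E[X] = 0.25·4.7 + 0.125·7.2 + 0.625·12 = 9.575.

9.575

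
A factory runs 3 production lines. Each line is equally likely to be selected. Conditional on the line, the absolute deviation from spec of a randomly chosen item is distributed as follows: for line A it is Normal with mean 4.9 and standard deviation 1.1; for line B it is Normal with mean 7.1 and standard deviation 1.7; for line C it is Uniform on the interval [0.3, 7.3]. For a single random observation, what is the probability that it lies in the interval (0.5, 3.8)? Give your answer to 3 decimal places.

Conditional on each line, P(0.5 < X < 3.8): A: 0.158624; B: 0.0260667; C: 0.471429.
By total probability, P(0.5 < X < 3.8) = 0.333333·0.158624 + 0.333333·0.0260667 + 0.333333·0.471429 = 0.218706.

0.219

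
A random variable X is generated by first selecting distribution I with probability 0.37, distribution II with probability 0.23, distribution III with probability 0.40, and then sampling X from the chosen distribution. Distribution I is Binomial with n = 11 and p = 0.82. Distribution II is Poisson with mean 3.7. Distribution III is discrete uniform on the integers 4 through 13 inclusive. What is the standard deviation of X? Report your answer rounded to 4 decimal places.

3.0529

Per component, I: μ=9.02, E[X²]=82.984; II: μ=3.7, E[X²]=17.39; III: μ=8.5, E[X²]=80.5.
E[X] = 0.37·9.02 + 0.23·3.7 + 0.4·8.5 = 7.5884.
E[X²] = 0.37·82.984 + 0.23·17.39 + 0.4·80.5 = 66.9038.
Var(X) = E[X²] − (E[X])² = 66.9038 − 57.5838 = 9.31997.
SD(X) = √9.31997 = 3.05286.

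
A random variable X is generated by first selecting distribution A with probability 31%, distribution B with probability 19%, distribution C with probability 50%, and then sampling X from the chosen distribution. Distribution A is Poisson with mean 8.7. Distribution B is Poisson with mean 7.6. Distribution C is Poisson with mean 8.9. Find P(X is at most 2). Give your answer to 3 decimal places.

Conditional on each component, P(X ≤ 2): A: 0.00792032; B: 0.0187569; C: 0.00675193.
By total probability, P(X ≤ 2) = 0.31·0.00792032 + 0.19·0.0187569 + 0.5·0.00675193 = 0.00939508.

0.009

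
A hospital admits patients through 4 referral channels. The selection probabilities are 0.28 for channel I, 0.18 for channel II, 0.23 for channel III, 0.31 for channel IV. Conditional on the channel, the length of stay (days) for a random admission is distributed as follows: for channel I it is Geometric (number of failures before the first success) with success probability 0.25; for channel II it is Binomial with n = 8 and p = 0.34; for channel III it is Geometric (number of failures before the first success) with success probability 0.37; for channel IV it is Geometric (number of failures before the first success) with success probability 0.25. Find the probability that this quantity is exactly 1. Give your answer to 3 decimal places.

Conditional on each channel, P(X = 1): I: 0.1875; II: 0.14838; III: 0.2331; IV: 0.1875.
By total probability, P(X = 1) = 0.28·0.1875 + 0.18·0.14838 + 0.23·0.2331 + 0.31·0.1875 = 0.190946.

0.191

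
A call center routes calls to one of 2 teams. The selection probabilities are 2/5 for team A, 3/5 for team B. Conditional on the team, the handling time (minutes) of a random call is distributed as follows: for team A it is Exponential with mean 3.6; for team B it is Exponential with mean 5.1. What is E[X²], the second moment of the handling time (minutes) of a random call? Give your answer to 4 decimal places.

41.5800

For each component E[X²] = Var + (mean)², giving A: 25.92; B: 52.02.
Overall E[X²] = 0.4·25.92 + 0.6·52.02 = 41.58.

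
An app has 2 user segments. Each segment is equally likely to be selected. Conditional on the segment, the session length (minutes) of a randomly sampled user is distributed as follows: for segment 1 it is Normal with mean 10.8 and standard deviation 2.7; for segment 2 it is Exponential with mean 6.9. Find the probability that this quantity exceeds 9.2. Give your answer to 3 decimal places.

Conditional on each segment, P(X > 9.2): 1: 0.723273; 2: 0.263597.
By total probability, P(X > 9.2) = 0.5·0.723273 + 0.5·0.263597 = 0.493435.

0.493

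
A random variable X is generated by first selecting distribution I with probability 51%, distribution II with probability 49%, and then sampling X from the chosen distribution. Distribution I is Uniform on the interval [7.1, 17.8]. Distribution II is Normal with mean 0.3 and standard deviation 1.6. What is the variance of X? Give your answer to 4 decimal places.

Per component, I: μ=12.45, E[X²]=164.543; II: μ=0.3, E[X²]=2.65.
E[X] = 0.51·12.45 + 0.49·0.3 = 6.4965.
E[X²] = 0.51·164.543 + 0.49·2.65 = 85.2156.
Var(X) = E[X²] − (E[X])² = 85.2156 − 42.2045 = 43.0111.

43.0111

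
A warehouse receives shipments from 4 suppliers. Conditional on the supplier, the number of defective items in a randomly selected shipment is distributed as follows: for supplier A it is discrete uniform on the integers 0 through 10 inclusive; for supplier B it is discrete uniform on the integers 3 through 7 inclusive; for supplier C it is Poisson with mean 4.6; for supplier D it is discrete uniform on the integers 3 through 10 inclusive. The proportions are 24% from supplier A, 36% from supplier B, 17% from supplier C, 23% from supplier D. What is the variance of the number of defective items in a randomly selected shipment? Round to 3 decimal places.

Per component, A: μ=5, E[X²]=35; B: μ=5, E[X²]=27; C: μ=4.6, E[X²]=25.76; D: μ=6.5, E[X²]=47.5.
E[X] = 0.24·5 + 0.36·5 + 0.17·4.6 + 0.23·6.5 = 5.277.
E[X²] = 0.24·35 + 0.36·27 + 0.17·25.76 + 0.23·47.5 = 33.4242.
Var(X) = E[X²] − (E[X])² = 33.4242 − 27.8467 = 5.57747.

5.577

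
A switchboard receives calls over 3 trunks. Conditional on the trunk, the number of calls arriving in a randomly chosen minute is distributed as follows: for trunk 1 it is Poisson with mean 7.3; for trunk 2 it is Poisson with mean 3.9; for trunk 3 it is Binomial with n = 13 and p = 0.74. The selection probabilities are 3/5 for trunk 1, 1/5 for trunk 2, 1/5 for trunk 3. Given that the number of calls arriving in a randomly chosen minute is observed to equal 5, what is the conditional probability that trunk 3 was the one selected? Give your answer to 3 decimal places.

Likelihoods P(X=5 | ·): 1: 0.116703; 2: 0.152193; 3: 0.00596381.
Posterior ∝ prior × likelihood. Numerator for 3: 0.2·0.00596381 = 0.00119276.
Normalizing constant: 0.6·0.116703 + 0.2·0.152193 + 0.2·0.00596381 = 0.101653.
P(3 | observation) = 0.00119276 / 0.101653 = 0.0117336.

0.012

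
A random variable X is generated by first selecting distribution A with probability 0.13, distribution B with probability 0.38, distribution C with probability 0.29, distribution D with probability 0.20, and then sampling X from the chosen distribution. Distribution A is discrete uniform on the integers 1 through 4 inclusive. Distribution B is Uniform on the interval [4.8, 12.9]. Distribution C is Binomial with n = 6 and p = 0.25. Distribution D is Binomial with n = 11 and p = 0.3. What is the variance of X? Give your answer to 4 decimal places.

13.5569

Per component, A: μ=2.5, E[X²]=7.5; B: μ=8.85, E[X²]=83.79; C: μ=1.5, E[X²]=3.375; D: μ=3.3, E[X²]=13.2.
E[X] = 0.13·2.5 + 0.38·8.85 + 0.29·1.5 + 0.2·3.3 = 4.783.
E[X²] = 0.13·7.5 + 0.38·83.79 + 0.29·3.375 + 0.2·13.2 = 36.4339.
Var(X) = E[X²] − (E[X])² = 36.4339 − 22.8771 = 13.5569.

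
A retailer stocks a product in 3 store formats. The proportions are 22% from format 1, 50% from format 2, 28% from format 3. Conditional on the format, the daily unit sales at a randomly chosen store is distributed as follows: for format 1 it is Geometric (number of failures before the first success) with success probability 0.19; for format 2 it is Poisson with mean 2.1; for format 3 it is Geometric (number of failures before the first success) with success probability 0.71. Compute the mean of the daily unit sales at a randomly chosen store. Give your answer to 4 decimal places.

Component means — 1: 4.26316; 2: 2.1; 3: 0.408451.
E[X] = 0.22·4.26316 + 0.5·2.1 + 0.28·0.408451 = 2.10226.

2.1023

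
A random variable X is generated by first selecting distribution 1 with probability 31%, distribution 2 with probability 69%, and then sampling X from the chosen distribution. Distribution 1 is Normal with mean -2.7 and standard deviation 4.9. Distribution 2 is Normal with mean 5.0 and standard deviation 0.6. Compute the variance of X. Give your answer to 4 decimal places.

20.3736

Per component, 1: μ=-2.7, E[X²]=31.3; 2: μ=5, E[X²]=25.36.
E[X] = 0.31·-2.7 + 0.69·5 = 2.613.
E[X²] = 0.31·31.3 + 0.69·25.36 = 27.2014.
Var(X) = E[X²] − (E[X])² = 27.2014 − 6.82777 = 20.3736.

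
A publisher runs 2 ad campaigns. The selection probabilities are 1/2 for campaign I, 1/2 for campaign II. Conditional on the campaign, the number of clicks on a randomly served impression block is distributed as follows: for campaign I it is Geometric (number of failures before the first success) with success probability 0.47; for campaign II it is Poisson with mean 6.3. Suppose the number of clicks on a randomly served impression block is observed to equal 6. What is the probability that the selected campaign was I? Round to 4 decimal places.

0.0613

Likelihoods P(X=6 | ·): I: 0.0104172; II: 0.159461.
Posterior ∝ prior × likelihood. Numerator for I: 0.5·0.0104172 = 0.00520862.
Normalizing constant: 0.5·0.0104172 + 0.5·0.159461 = 0.0849393.
P(I | observation) = 0.00520862 / 0.0849393 = 0.0613217.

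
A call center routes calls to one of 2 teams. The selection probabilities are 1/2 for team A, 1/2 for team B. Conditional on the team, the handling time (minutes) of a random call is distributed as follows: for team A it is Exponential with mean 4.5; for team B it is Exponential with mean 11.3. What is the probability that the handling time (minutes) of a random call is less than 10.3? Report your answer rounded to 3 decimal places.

0.748

Conditional on each team, P(X < 10.3): A: 0.898621; B: 0.598081.
By total probability, P(X < 10.3) = 0.5·0.898621 + 0.5·0.598081 = 0.748351.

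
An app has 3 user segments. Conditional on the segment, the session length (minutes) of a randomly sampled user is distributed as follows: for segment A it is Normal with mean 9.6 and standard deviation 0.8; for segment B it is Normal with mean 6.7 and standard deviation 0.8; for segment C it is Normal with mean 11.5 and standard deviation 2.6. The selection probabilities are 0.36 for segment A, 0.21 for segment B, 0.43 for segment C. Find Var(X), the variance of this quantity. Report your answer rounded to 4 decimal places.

Per component, A: μ=9.6, E[X²]=92.8; B: μ=6.7, E[X²]=45.53; C: μ=11.5, E[X²]=139.01.
E[X] = 0.36·9.6 + 0.21·6.7 + 0.43·11.5 = 9.808.
E[X²] = 0.36·92.8 + 0.21·45.53 + 0.43·139.01 = 102.744.
Var(X) = E[X²] − (E[X])² = 102.744 − 96.1969 = 6.54674.

6.5467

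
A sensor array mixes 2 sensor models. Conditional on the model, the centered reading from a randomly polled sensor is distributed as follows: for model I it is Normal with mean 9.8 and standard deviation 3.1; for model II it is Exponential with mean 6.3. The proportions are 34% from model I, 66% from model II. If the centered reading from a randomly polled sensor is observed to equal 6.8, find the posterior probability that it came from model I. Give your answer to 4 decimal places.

0.4349

Likelihoods f(6.8 | ·): I: 0.0805721; II: 0.0539383.
Posterior ∝ prior × likelihood. Numerator for I: 0.34·0.0805721 = 0.0273945.
Normalizing constant: 0.34·0.0805721 + 0.66·0.0539383 = 0.0629938.
P(I | observation) = 0.0273945 / 0.0629938 = 0.434876.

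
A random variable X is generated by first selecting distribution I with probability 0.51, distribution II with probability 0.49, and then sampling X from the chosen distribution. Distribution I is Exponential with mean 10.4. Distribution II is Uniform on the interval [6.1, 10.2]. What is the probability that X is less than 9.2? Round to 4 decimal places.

Conditional on each component, P(X < 9.2): I: 0.587127; II: 0.756098.
By total probability, P(X < 9.2) = 0.51·0.587127 + 0.49·0.756098 = 0.669923.

0.6699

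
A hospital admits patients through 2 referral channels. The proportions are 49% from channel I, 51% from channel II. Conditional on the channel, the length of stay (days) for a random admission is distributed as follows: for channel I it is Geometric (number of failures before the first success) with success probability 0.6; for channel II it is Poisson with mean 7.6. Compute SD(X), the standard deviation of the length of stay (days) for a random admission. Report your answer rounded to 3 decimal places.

4.054

Per component, I: μ=0.666667, E[X²]=1.55556; II: μ=7.6, E[X²]=65.36.
E[X] = 0.49·0.666667 + 0.51·7.6 = 4.20267.
E[X²] = 0.49·1.55556 + 0.51·65.36 = 34.0958.
Var(X) = E[X²] − (E[X])² = 34.0958 − 17.6624 = 16.4334.
SD(X) = √16.4334 = 4.05381.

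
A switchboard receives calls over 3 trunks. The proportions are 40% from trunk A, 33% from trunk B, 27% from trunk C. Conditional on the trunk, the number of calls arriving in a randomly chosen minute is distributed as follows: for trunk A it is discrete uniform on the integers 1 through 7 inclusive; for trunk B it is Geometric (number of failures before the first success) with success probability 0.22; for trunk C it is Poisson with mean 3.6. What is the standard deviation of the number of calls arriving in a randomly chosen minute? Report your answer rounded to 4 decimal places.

Per component, A: μ=4, E[X²]=20; B: μ=3.54545, E[X²]=28.686; C: μ=3.6, E[X²]=16.56.
E[X] = 0.4·4 + 0.33·3.54545 + 0.27·3.6 = 3.742.
E[X²] = 0.4·20 + 0.33·28.686 + 0.27·16.56 = 21.9376.
Var(X) = E[X²] − (E[X])² = 21.9376 − 14.0026 = 7.935.
SD(X) = √7.935 = 2.81691.

2.8169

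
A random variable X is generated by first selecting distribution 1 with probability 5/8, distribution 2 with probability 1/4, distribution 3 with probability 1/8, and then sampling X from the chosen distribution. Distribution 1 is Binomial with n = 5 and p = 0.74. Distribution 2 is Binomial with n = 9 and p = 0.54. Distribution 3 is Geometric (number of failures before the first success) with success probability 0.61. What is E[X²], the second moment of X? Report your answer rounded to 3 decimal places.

15.803

For each component E[X²] = Var + (mean)², giving 1: 14.652; 2: 25.8552; 3: 1.45687.
Overall E[X²] = 0.625·14.652 + 0.25·25.8552 + 0.125·1.45687 = 15.8034.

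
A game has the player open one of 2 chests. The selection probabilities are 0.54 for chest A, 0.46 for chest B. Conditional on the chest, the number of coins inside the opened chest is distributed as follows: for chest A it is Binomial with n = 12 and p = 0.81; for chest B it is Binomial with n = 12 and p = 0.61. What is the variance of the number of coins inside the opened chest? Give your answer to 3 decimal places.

Per component, A: μ=9.72, E[X²]=96.3252; B: μ=7.32, E[X²]=56.4372.
E[X] = 0.54·9.72 + 0.46·7.32 = 8.616.
E[X²] = 0.54·96.3252 + 0.46·56.4372 = 77.9767.
Var(X) = E[X²] − (E[X])² = 77.9767 − 74.2355 = 3.74126.

3.741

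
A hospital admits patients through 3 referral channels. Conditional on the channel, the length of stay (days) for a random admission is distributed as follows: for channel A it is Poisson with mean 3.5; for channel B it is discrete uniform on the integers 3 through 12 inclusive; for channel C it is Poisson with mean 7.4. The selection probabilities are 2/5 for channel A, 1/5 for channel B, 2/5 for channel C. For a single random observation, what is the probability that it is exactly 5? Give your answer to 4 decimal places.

Conditional on each channel, P(X = 5): A: 0.132169; B: 0.1; C: 0.113031.
By total probability, P(X = 5) = 0.4·0.132169 + 0.2·0.1 + 0.4·0.113031 = 0.11808.

0.1181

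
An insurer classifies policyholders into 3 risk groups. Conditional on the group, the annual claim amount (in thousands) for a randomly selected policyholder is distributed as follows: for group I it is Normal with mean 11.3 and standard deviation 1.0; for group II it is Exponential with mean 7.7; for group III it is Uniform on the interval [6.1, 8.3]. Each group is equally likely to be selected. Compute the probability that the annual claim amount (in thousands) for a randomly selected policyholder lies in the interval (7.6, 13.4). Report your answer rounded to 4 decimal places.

0.4991

Conditional on each group, P(7.6 < X < 13.4): I: 0.982028; II: 0.197213; III: 0.318182.
By total probability, P(7.6 < X < 13.4) = 0.333333·0.982028 + 0.333333·0.197213 + 0.333333·0.318182 = 0.499141.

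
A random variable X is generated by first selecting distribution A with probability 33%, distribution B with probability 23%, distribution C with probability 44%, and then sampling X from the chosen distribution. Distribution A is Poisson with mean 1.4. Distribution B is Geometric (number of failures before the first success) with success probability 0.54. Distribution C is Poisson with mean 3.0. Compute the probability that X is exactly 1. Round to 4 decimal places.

0.2368

Conditional on each component, P(X = 1): A: 0.345236; B: 0.2484; C: 0.149361.
By total probability, P(X = 1) = 0.33·0.345236 + 0.23·0.2484 + 0.44·0.149361 = 0.236779.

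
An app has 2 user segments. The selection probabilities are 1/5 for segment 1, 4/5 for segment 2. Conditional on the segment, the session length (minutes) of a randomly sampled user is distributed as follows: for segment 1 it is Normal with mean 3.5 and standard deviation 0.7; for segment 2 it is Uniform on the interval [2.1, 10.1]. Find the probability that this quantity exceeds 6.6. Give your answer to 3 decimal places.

0.350

Conditional on each segment, P(X > 6.6): 1: 4.74297e-06; 2: 0.4375.
By total probability, P(X > 6.6) = 0.2·4.74297e-06 + 0.8·0.4375 = 0.350001.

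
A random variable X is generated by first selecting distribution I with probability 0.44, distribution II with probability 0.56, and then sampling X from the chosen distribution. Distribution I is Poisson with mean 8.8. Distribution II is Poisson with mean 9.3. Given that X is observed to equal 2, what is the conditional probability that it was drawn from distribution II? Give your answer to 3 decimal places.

Likelihoods P(X=2 | ·): I: 0.00583638; II: 0.00395364.
Posterior ∝ prior × likelihood. Numerator for II: 0.56·0.00395364 = 0.00221404.
Normalizing constant: 0.44·0.00583638 + 0.56·0.00395364 = 0.00478205.
P(II | observation) = 0.00221404 / 0.00478205 = 0.46299.

0.463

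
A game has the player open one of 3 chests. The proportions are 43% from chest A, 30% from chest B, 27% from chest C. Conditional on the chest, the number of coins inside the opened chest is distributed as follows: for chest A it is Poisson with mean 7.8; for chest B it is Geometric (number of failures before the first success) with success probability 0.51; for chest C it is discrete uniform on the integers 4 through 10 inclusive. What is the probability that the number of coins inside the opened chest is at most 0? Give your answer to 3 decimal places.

0.153

Conditional on each chest, P(X ≤ 0): A: 0.000409735; B: 0.51; C: 0.
By total probability, P(X ≤ 0) = 0.43·0.000409735 + 0.3·0.51 + 0.27·0 = 0.153176.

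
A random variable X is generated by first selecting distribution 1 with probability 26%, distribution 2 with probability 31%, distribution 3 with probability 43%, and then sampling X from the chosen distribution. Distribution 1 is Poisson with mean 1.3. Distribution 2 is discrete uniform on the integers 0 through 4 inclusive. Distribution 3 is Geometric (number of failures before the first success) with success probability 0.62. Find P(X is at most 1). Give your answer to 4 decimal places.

0.6549

Conditional on each component, P(X ≤ 1): 1: 0.626823; 2: 0.4; 3: 0.8556.
By total probability, P(X ≤ 1) = 0.26·0.626823 + 0.31·0.4 + 0.43·0.8556 = 0.654882.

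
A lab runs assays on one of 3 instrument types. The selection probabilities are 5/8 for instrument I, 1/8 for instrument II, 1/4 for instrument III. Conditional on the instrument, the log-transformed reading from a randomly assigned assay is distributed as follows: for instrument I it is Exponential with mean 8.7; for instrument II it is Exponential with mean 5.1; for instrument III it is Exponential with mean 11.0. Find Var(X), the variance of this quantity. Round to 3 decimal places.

83.734

Per component, I: μ=8.7, E[X²]=151.38; II: μ=5.1, E[X²]=52.02; III: μ=11, E[X²]=242.
E[X] = 0.625·8.7 + 0.125·5.1 + 0.25·11 = 8.825.
E[X²] = 0.625·151.38 + 0.125·52.02 + 0.25·242 = 161.615.
Var(X) = E[X²] − (E[X])² = 161.615 − 77.8806 = 83.7344.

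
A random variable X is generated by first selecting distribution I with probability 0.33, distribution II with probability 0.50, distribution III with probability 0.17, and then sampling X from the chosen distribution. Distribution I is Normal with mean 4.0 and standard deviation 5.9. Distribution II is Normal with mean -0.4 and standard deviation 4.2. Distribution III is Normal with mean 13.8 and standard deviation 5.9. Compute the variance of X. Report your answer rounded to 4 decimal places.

Per component, I: μ=4, E[X²]=50.81; II: μ=-0.4, E[X²]=17.8; III: μ=13.8, E[X²]=225.25.
E[X] = 0.33·4 + 0.5·-0.4 + 0.17·13.8 = 3.466.
E[X²] = 0.33·50.81 + 0.5·17.8 + 0.17·225.25 = 63.9598.
Var(X) = E[X²] − (E[X])² = 63.9598 − 12.0132 = 51.9466.

51.9466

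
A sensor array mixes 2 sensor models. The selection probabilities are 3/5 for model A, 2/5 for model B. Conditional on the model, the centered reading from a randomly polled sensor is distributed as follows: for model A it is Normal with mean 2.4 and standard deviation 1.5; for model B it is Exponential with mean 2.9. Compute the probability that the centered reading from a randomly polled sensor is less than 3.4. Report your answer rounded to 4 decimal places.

Conditional on each model, P(X < 3.4): A: 0.747507; B: 0.690381.
By total probability, P(X < 3.4) = 0.6·0.747507 + 0.4·0.690381 = 0.724657.

0.7247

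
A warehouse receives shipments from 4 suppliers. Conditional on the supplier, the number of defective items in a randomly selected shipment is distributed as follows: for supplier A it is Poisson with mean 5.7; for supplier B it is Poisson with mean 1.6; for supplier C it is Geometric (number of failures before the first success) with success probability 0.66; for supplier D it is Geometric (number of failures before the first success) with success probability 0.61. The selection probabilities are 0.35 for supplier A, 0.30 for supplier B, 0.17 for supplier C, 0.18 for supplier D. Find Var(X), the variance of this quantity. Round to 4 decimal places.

Per component, A: μ=5.7, E[X²]=38.19; B: μ=1.6, E[X²]=4.16; C: μ=0.515152, E[X²]=1.04591; D: μ=0.639344, E[X²]=1.45687.
E[X] = 0.35·5.7 + 0.3·1.6 + 0.17·0.515152 + 0.18·0.639344 = 2.67766.
E[X²] = 0.35·38.19 + 0.3·4.16 + 0.17·1.04591 + 0.18·1.45687 = 15.0545.
Var(X) = E[X²] − (E[X])² = 15.0545 − 7.16985 = 7.88469.

7.8847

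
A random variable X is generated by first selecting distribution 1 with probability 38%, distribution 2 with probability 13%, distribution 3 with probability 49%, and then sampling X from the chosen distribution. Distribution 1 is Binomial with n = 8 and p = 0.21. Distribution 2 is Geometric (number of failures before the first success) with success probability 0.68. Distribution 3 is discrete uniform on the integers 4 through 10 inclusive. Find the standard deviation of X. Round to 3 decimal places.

3.258

Per component, 1: μ=1.68, E[X²]=4.1496; 2: μ=0.470588, E[X²]=0.913495; 3: μ=7, E[X²]=53.
E[X] = 0.38·1.68 + 0.13·0.470588 + 0.49·7 = 4.12958.
E[X²] = 0.38·4.1496 + 0.13·0.913495 + 0.49·53 = 27.6656.
Var(X) = E[X²] − (E[X])² = 27.6656 − 17.0534 = 10.6122.
SD(X) = √10.6122 = 3.25764.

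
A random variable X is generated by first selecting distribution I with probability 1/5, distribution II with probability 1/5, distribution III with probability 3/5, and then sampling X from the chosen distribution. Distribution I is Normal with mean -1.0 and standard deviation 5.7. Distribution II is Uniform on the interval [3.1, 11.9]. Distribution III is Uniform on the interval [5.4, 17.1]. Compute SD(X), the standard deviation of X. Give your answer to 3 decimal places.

6.101

Per component, I: μ=-1, E[X²]=33.49; II: μ=7.5, E[X²]=62.7033; III: μ=11.25, E[X²]=137.97.
E[X] = 0.2·-1 + 0.2·7.5 + 0.6·11.25 = 8.05.
E[X²] = 0.2·33.49 + 0.2·62.7033 + 0.6·137.97 = 102.021.
Var(X) = E[X²] − (E[X])² = 102.021 − 64.8025 = 37.2182.
SD(X) = √37.2182 = 6.10067.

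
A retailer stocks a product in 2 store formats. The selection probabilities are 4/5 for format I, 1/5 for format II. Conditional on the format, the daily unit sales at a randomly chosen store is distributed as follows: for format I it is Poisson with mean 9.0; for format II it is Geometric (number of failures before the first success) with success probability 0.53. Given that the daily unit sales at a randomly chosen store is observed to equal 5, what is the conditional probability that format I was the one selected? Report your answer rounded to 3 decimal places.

0.952

Likelihoods P(X=5 | ·): I: 0.0607269; II: 0.0121553.
Posterior ∝ prior × likelihood. Numerator for I: 0.8·0.0607269 = 0.0485815.
Normalizing constant: 0.8·0.0607269 + 0.2·0.0121553 = 0.0510126.
P(I | observation) = 0.0485815 / 0.0510126 = 0.952344.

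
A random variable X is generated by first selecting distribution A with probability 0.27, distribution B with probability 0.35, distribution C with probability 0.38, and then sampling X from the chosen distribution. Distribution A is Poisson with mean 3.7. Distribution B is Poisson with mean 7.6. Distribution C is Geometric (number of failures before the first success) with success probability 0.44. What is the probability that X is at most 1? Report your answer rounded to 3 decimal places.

Conditional on each component, P(X ≤ 1): A: 0.116201; B: 0.00430388; C: 0.6864.
By total probability, P(X ≤ 1) = 0.27·0.116201 + 0.35·0.00430388 + 0.38·0.6864 = 0.293713.

0.294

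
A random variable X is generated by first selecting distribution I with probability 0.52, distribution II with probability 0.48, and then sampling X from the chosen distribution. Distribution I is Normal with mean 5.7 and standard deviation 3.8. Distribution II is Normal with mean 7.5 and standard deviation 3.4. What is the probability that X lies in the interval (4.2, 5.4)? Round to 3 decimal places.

Conditional on each component, P(4.2 < X < 5.4): I: 0.122019; II: 0.102527.
By total probability, P(4.2 < X < 5.4) = 0.52·0.122019 + 0.48·0.102527 = 0.112663.

0.113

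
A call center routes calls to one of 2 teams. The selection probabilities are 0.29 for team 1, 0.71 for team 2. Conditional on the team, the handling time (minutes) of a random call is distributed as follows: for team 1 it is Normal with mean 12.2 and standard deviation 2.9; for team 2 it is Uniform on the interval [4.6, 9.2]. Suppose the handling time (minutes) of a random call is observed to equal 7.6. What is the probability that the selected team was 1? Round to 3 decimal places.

0.068

Likelihoods f(7.6 | ·): 1: 0.0390983; 2: 0.217391.
Posterior ∝ prior × likelihood. Numerator for 1: 0.29·0.0390983 = 0.0113385.
Normalizing constant: 0.29·0.0390983 + 0.71·0.217391 = 0.165686.
P(1 | observation) = 0.0113385 / 0.165686 = 0.0684336.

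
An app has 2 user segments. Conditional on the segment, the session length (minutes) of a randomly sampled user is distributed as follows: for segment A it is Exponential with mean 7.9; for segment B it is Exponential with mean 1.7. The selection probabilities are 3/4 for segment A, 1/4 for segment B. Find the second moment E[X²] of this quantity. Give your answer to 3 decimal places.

95.060

For each component E[X²] = Var + (mean)², giving A: 124.82; B: 5.78.
Overall E[X²] = 0.75·124.82 + 0.25·5.78 = 95.06.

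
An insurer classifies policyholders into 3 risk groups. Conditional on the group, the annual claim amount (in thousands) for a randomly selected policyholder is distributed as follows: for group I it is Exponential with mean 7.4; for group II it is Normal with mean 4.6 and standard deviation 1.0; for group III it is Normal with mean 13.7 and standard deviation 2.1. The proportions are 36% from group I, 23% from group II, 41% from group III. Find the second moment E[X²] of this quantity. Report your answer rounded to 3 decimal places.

123.285

For each component E[X²] = Var + (mean)², giving I: 109.52; II: 22.16; III: 192.1.
Overall E[X²] = 0.36·109.52 + 0.23·22.16 + 0.41·192.1 = 123.285.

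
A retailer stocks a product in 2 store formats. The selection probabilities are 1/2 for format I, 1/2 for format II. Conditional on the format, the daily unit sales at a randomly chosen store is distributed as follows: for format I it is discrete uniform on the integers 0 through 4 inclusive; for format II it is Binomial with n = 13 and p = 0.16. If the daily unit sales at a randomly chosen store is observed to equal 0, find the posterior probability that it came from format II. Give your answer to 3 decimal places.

Likelihoods P(X=0 | ·): I: 0.2; II: 0.103665.
Posterior ∝ prior × likelihood. Numerator for II: 0.5·0.103665 = 0.0518323.
Normalizing constant: 0.5·0.2 + 0.5·0.103665 = 0.151832.
P(II | observation) = 0.0518323 / 0.151832 = 0.341379.

0.341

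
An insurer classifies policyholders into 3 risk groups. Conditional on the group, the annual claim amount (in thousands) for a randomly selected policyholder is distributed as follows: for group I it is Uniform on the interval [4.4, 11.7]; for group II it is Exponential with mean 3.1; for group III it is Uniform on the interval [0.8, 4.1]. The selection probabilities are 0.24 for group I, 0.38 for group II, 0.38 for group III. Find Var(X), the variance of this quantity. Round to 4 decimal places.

10.2181

Per component, I: μ=8.05, E[X²]=69.2433; II: μ=3.1, E[X²]=19.22; III: μ=2.45, E[X²]=6.91.
E[X] = 0.24·8.05 + 0.38·3.1 + 0.38·2.45 = 4.041.
E[X²] = 0.24·69.2433 + 0.38·19.22 + 0.38·6.91 = 26.5478.
Var(X) = E[X²] − (E[X])² = 26.5478 − 16.3297 = 10.2181.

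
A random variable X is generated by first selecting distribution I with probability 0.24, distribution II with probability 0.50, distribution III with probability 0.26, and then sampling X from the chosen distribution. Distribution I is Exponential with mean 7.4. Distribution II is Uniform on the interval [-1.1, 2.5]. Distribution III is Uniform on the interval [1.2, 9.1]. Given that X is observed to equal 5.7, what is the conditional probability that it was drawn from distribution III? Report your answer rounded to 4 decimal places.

0.6867

Likelihoods f(5.7 | ·): I: 0.0625524; II: 0; III: 0.126582.
Posterior ∝ prior × likelihood. Numerator for III: 0.26·0.126582 = 0.0329114.
Normalizing constant: 0.24·0.0625524 + 0.5·0 + 0.26·0.126582 = 0.047924.
P(III | observation) = 0.0329114 / 0.047924 = 0.686742.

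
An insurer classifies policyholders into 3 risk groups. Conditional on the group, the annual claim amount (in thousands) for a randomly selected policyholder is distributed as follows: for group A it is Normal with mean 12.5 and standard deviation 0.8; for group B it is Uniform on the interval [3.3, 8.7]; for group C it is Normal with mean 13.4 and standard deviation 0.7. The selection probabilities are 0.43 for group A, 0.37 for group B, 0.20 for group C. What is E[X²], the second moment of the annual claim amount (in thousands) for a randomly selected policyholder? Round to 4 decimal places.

For each component E[X²] = Var + (mean)², giving A: 156.89; B: 38.43; C: 180.05.
Overall E[X²] = 0.43·156.89 + 0.37·38.43 + 0.2·180.05 = 117.692.

117.6918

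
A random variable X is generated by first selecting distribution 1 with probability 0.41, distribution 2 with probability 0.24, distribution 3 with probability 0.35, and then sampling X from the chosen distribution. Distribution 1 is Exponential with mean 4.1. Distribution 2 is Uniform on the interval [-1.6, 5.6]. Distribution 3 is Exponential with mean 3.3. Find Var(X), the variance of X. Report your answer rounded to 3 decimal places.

12.408

Per component, 1: μ=4.1, E[X²]=33.62; 2: μ=2, E[X²]=8.32; 3: μ=3.3, E[X²]=21.78.
E[X] = 0.41·4.1 + 0.24·2 + 0.35·3.3 = 3.316.
E[X²] = 0.41·33.62 + 0.24·8.32 + 0.35·21.78 = 23.404.
Var(X) = E[X²] − (E[X])² = 23.404 − 10.9959 = 12.4081.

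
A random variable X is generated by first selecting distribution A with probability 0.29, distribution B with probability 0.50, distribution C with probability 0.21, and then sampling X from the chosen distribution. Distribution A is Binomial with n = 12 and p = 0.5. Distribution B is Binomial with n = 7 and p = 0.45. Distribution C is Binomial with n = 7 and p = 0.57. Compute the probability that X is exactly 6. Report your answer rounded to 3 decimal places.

0.103

Conditional on each component, P(X = 6): A: 0.225586; B: 0.0319695; C: 0.103232.
By total probability, P(X = 6) = 0.29·0.225586 + 0.5·0.0319695 + 0.21·0.103232 = 0.103083.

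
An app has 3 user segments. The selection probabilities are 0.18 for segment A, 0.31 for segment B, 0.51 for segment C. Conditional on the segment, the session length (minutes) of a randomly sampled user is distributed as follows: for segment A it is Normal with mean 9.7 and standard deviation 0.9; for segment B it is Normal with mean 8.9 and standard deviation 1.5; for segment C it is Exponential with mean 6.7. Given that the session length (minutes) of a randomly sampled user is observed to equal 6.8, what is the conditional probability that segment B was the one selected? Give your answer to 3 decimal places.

Likelihoods f(6.8 | ·): A: 0.00246655; B: 0.0998183; C: 0.054094.
Posterior ∝ prior × likelihood. Numerator for B: 0.31·0.0998183 = 0.0309437.
Normalizing constant: 0.18·0.00246655 + 0.31·0.0998183 + 0.51·0.054094 = 0.0589756.
P(B | observation) = 0.0309437 / 0.0589756 = 0.524686.

0.525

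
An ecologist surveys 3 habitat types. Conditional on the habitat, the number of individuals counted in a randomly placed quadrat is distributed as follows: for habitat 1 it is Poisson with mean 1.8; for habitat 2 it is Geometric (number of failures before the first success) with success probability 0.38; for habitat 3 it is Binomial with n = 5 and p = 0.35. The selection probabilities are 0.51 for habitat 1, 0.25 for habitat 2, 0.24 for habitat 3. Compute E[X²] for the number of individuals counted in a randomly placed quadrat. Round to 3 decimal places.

5.317

For each component E[X²] = Var + (mean)², giving 1: 5.04; 2: 6.95568; 3: 4.2.
Overall E[X²] = 0.51·5.04 + 0.25·6.95568 + 0.24·4.2 = 5.31732.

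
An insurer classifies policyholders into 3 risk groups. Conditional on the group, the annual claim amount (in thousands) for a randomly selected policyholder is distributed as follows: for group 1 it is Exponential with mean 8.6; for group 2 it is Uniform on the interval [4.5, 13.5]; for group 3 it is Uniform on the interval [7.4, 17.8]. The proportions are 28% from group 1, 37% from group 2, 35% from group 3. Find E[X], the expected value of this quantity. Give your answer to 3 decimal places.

Component means — 1: 8.6; 2: 9; 3: 12.6.
E[X] = 0.28·8.6 + 0.37·9 + 0.35·12.6 = 10.148.

10.148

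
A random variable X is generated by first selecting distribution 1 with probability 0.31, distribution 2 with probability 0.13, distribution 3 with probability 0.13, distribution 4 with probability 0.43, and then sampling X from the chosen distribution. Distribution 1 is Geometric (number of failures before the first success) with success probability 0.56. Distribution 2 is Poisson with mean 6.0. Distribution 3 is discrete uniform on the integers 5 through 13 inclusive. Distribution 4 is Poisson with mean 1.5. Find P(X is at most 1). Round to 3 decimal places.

0.492

Conditional on each component, P(X ≤ 1): 1: 0.8064; 2: 0.0173513; 3: 0; 4: 0.557825.
By total probability, P(X ≤ 1) = 0.31·0.8064 + 0.13·0.0173513 + 0.13·0 + 0.43·0.557825 = 0.492105.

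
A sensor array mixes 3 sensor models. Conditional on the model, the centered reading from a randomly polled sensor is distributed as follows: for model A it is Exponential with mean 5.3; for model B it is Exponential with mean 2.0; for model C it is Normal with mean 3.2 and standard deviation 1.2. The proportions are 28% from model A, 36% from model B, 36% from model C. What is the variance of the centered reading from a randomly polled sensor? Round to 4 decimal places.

Per component, A: μ=5.3, E[X²]=56.18; B: μ=2, E[X²]=8; C: μ=3.2, E[X²]=11.68.
E[X] = 0.28·5.3 + 0.36·2 + 0.36·3.2 = 3.356.
E[X²] = 0.28·56.18 + 0.36·8 + 0.36·11.68 = 22.8152.
Var(X) = E[X²] − (E[X])² = 22.8152 − 11.2627 = 11.5525.

11.5525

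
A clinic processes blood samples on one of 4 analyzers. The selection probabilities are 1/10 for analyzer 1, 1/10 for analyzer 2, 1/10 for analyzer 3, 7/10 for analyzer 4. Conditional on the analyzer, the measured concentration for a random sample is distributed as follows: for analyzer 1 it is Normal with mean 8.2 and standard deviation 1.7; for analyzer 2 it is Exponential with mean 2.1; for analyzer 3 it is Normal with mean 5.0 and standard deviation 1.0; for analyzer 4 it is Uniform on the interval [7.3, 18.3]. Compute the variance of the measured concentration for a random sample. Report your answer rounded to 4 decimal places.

22.2012

Per component, 1: μ=8.2, E[X²]=70.13; 2: μ=2.1, E[X²]=8.82; 3: μ=5, E[X²]=26; 4: μ=12.8, E[X²]=173.923.
E[X] = 0.1·8.2 + 0.1·2.1 + 0.1·5 + 0.7·12.8 = 10.49.
E[X²] = 0.1·70.13 + 0.1·8.82 + 0.1·26 + 0.7·173.923 = 132.241.
Var(X) = E[X²] − (E[X])² = 132.241 − 110.04 = 22.2012.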